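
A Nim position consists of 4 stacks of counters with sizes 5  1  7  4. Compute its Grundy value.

7

Compute the nim-sum pairwise:
5 XOR 1 = 4
4 XOR 7 = 3
3 XOR 4 = 7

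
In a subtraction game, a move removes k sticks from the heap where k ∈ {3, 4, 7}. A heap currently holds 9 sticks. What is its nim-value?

3

Compute g(0), g(1), … for moves {3, 4, 7}:
k:     0  1  2  3  4  5  6  7  8  9
g(k):  0  0  0  1  1  1  2  2  2  3
So g(9) = 3.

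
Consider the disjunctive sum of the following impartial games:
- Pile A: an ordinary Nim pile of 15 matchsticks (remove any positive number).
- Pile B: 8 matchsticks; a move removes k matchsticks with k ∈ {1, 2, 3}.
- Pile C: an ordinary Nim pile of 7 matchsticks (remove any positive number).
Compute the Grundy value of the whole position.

8

Pile A is a plain Nim pile of size 15, so its Grundy value is 15.
For pile B, compute g(0), g(1), … with moves {1, 2, 3}:
k:     0  1  2  3  4  5  6  7  8
g(k):  0  1  2  3  0  1  2  3  0
So g(8) = 0.
Pile C is a plain Nim pile of size 7, so its Grundy value is 7.
By the Sprague-Grundy theorem, the Grundy value of a sum of independent games is the XOR of the component values.
Combined value = 15 ⊕ 0 ⊕ 7 = 8.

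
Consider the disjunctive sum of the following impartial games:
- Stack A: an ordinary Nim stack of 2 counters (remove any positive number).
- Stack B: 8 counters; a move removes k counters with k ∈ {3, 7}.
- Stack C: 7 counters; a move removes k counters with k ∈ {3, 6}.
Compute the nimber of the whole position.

2

Stack A is a plain Nim stack of size 2, so its Grundy value is 2.
For stack B, compute g(0), g(1), … with moves {3, 7}:
k:     0  1  2  3  4  5  6  7  8
g(k):  0  0  0  1  1  1  0  2  2
So g(8) = 2.
Build the Grundy sequence for stack C with g(k) = mex{g(k−s) : s ∈ {3, 6}, s ≤ k}:
g(0) = mex{} = 0
g(1) = mex{} = 0
g(2) = mex{} = 0
g(3) = mex{0} = 1
g(4) = mex{0} = 1
g(5) = mex{0} = 1
g(6) = mex{0,1} = 2
g(7) = mex{0,1} = 2
So g(7) = 2.
By the Sprague-Grundy theorem, the Grundy value of a sum of independent games is the XOR of the component values.
Combined value = 2 XOR 2 XOR 2 = 2.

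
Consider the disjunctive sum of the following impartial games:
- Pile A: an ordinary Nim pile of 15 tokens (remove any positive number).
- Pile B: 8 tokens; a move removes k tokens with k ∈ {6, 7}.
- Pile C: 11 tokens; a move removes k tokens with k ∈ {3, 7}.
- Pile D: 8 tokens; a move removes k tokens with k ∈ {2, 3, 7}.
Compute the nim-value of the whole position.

Pile A is a plain Nim pile of size 15, so its Grundy value is 15.
Build the Grundy sequence for pile B with g(k) = mex{g(k−s) : s ∈ {6, 7}, s ≤ k}:
g(0) = mex{} = 0
g(1) = mex{} = 0
g(2) = mex{} = 0
g(3) = mex{} = 0
g(4) = mex{} = 0
g(5) = mex{} = 0
g(6) = mex{0} = 1
g(7) = mex{0} = 1
g(8) = mex{0} = 1
So g(8) = 1.
For pile C, compute g(0), g(1), … with moves {3, 7}:
g(0) = mex{} = 0
g(1) = mex{} = 0
g(2) = mex{} = 0
g(3) = mex{0} = 1
g(4) = mex{0} = 1
g(5) = mex{0} = 1
g(6) = mex{1} = 0
g(7) = mex{0,1} = 2
g(8) = mex{0,1} = 2
g(9) = mex{0} = 1
g(10) = mex{1,2} = 0
g(11) = mex{1,2} = 0
So g(11) = 0.
For pile D, compute g(0), g(1), … with moves {2, 3, 7}:
g(0) = mex{} = 0
g(1) = mex{} = 0
g(2) = mex{0} = 1
g(3) = mex{0} = 1
g(4) = mex{0,1} = 2
g(5) = mex{1} = 0
g(6) = mex{1,2} = 0
g(7) = mex{0,2} = 1
g(8) = mex{0} = 1
So g(8) = 1.
By the Sprague-Grundy theorem, the Grundy value of a sum of independent games is the XOR of the component values.
Combined value = 15 ⊕ 1 ⊕ 0 ⊕ 1 = 15.

15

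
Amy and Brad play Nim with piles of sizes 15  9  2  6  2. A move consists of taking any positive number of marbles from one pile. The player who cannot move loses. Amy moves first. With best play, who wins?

Nim-sum: 15 ⊕ 9 ⊕ 2 ⊕ 6 ⊕ 2 = 0.
The nim-sum is 0, so this is a P-position: the player to move is in a losing position under optimal play; Amy is about to move from it and so loses — Brad wins.

Brad wins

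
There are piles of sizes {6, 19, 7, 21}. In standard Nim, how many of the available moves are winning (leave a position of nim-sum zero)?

3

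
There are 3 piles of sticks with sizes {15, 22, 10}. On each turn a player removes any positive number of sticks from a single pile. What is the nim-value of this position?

19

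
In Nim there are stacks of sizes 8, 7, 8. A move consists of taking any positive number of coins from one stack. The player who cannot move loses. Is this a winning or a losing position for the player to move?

Winning position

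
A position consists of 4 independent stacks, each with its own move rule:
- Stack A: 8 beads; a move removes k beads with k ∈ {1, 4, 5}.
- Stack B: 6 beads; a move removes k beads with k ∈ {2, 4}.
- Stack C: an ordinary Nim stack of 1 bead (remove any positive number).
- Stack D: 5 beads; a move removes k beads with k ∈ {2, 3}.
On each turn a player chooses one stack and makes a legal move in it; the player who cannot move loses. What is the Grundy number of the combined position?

1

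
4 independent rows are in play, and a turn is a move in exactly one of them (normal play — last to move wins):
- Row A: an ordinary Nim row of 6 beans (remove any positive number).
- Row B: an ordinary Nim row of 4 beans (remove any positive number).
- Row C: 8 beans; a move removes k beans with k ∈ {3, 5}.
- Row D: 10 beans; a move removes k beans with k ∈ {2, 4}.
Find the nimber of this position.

0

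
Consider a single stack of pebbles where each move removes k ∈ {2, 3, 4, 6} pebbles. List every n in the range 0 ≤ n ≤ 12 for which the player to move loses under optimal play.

0, 1, 8, 9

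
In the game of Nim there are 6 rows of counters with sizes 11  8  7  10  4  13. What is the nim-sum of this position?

7

In binary:
  1011  (11)
  1000  (8)
  0111  (7)
  1010  (10)
  0100  (4)
  1101  (13)
  ----
  0111  (7)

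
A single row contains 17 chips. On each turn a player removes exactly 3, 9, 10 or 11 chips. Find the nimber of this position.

1

Compute g(0), g(1), … for moves {3, 9, 10, 11}:
k:     0  1  2  3  4  5  6  7  8  9 10 11 12 13 14 15 16 17
g(k):  0  0  0  1  1  1  0  0  0  1  1  1  2  2  0  3  3  1
So g(17) = 1.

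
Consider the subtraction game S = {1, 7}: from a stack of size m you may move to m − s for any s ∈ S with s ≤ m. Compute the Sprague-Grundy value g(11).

1

Build the Grundy sequence with g(k) = mex{g(k−s) : s ∈ {1, 7}, s ≤ k}:
g(0) = mex{} = 0
g(1) = mex{0} = 1
g(2) = mex{1} = 0
g(3) = mex{0} = 1
g(4) = mex{1} = 0
g(5) = mex{0} = 1
g(6) = mex{1} = 0
g(7) = mex{0} = 1
g(8) = mex{1} = 0
g(9) = mex{0} = 1
g(10) = mex{1} = 0
g(11) = mex{0} = 1
So g(11) = 1.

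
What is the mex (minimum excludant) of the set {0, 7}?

1

0 is in the set but 1 is not, so the mex is 1.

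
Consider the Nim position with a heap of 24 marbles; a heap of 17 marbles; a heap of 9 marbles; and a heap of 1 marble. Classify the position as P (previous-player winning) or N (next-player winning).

N-position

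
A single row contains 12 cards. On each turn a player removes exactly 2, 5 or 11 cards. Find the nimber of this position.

2

Grundy values for subtraction set {2, 5, 11}:
k:     0  1  2  3  4  5  6  7  8  9 10 11 12
g(k):  0  0  1  1  0  2  1  0  0  1  1  2  2
So g(12) = 2.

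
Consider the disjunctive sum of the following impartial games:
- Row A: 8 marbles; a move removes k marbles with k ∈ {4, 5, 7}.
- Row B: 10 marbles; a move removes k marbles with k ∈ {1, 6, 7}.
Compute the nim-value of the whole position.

0

Build the Grundy sequence for row A with g(k) = mex{g(k−s) : s ∈ {4, 5, 7}, s ≤ k}:
k:     0  1  2  3  4  5  6  7  8
g(k):  0  0  0  0  1  1  1  1  2
So g(8) = 2.
Grundy values for row B (subtraction set {1, 6, 7}):
g(0) = mex{} = 0
g(1) = mex{0} = 1
g(2) = mex{1} = 0
g(3) = mex{0} = 1
g(4) = mex{1} = 0
g(5) = mex{0} = 1
g(6) = mex{0,1} = 2
g(7) = mex{0,1,2} = 3
g(8) = mex{0,1,3} = 2
g(9) = mex{0,1,2} = 3
g(10) = mex{0,1,3} = 2
So g(10) = 2.
The value of a disjunctive sum is the nim-sum of the parts.
Combined value = 2 ⊕ 2 = 0.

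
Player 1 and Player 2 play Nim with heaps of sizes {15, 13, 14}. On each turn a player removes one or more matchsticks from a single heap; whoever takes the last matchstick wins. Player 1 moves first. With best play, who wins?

Player 1 wins

Nim-sum: 15 XOR 13 XOR 14 = 12.
The nim-sum is 12 ≠ 0, so this is an N-position: the player to move can win; Player 1 has a winning move.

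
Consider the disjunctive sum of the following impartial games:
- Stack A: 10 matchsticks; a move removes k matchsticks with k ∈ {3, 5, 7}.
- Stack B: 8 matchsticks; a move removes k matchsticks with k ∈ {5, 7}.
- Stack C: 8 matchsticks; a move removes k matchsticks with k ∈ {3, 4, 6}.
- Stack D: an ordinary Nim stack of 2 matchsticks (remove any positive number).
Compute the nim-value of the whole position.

1

Grundy values for stack A (subtraction set {3, 5, 7}):
k:     0  1  2  3  4  5  6  7  8  9 10
g(k):  0  0  0  1  1  1  2  2  2  3  0
So g(10) = 0.
For stack B, compute g(0), g(1), … with moves {5, 7}:
k:     0  1  2  3  4  5  6  7  8
g(k):  0  0  0  0  0  1  1  1  1
So g(8) = 1.
Build the Grundy sequence for stack C with g(k) = mex{g(k−s) : s ∈ {3, 4, 6}, s ≤ k}:
k:     0  1  2  3  4  5  6  7  8
g(k):  0  0  0  1  1  1  2  2  2
So g(8) = 2.
Stack D is a plain Nim stack of size 2, so its Grundy value is 2.
The value of a disjunctive sum is the nim-sum of the parts.
Combined value = 0 XOR 1 XOR 2 XOR 2 = 1.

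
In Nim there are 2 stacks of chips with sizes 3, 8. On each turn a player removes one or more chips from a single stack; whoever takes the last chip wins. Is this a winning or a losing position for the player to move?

Winning position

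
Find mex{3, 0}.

1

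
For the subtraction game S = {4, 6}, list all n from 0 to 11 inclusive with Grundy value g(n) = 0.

0, 1, 2, 3, 10, 11

Build the Grundy sequence with g(k) = mex{g(k−s) : s ∈ {4, 6}, s ≤ k}:
k:     0  1  2  3  4  5  6  7  8  9 10 11
g(k):  0  0  0  0  1  1  1  1  2  2  0  0
The P-positions (g = 0) in 0..11 are 0, 1, 2, 3, 10, 11.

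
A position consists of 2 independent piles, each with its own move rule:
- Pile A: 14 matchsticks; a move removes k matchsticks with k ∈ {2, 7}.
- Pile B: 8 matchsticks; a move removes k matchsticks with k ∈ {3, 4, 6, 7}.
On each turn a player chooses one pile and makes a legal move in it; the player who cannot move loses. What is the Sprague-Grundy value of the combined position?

2

Grundy values for pile A (subtraction set {2, 7}):
g(0) = mex{} = 0
g(1) = mex{} = 0
g(2) = mex{0} = 1
g(3) = mex{0} = 1
g(4) = mex{1} = 0
g(5) = mex{1} = 0
g(6) = mex{0} = 1
g(7) = mex{0} = 1
g(8) = mex{0,1} = 2
g(9) = mex{1} = 0
g(10) = mex{1,2} = 0
g(11) = mex{0} = 1
g(12) = mex{0} = 1
g(13) = mex{1} = 0
g(14) = mex{1} = 0
So g(14) = 0.
For pile B, compute g(0), g(1), … with moves {3, 4, 6, 7}:
g(0) = mex{} = 0
g(1) = mex{} = 0
g(2) = mex{} = 0
g(3) = mex{0} = 1
g(4) = mex{0} = 1
g(5) = mex{0} = 1
g(6) = mex{0,1} = 2
g(7) = mex{0,1} = 2
g(8) = mex{0,1} = 2
So g(8) = 2.
The value of a disjunctive sum is the nim-sum of the parts.
Combined value = 0 XOR 2 = 2.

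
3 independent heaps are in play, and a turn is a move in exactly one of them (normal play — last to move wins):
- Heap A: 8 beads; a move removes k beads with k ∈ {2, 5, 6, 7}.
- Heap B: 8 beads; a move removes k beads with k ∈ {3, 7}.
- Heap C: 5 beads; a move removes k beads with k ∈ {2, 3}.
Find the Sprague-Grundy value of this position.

For heap A, compute g(0), g(1), … with moves {2, 5, 6, 7}:
k:     0  1  2  3  4  5  6  7  8
g(k):  0  0  1  1  0  2  1  3  2
So g(8) = 2.
Grundy values for heap B (subtraction set {3, 7}):
k:     0  1  2  3  4  5  6  7  8
g(k):  0  0  0  1  1  1  0  2  2
So g(8) = 2.
Grundy values for heap C (subtraction set {2, 3}):
k:     0  1  2  3  4  5
g(k):  0  0  1  1  2  0
So g(5) = 0.
The value of a disjunctive sum is the nim-sum of the parts.
Combined value = 2 ⊕ 2 ⊕ 0 = 0.

0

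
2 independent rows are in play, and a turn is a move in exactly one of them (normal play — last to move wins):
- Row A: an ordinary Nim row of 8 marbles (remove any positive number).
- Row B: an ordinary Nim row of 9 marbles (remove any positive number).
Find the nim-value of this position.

1

Row A is a plain Nim row of size 8, so its Grundy value is 8.
Row B is a plain Nim row of size 9, so its Grundy value is 9.
By the Sprague-Grundy theorem, the Grundy value of a sum of independent games is the XOR of the component values.
Combined value = 8 ⊕ 9 = 1.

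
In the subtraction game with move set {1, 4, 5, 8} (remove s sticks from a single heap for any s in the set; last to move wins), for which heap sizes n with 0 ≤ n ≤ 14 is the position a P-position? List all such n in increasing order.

0, 2, 9, 11

Grundy values for subtraction set {1, 4, 5, 8}:
k:     0  1  2  3  4  5  6  7  8  9 10 11 12 13 14
g(k):  0  1  0  1  2  3  2  3  4  0  1  0  1  2  3
The P-positions (g = 0) in 0..14 are 0, 2, 9, 11.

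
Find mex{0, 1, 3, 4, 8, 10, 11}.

2

The values 0, 1 are all present; 2 is the first non-negative integer missing from the set.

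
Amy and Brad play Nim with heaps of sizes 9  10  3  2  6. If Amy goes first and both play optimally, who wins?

Amy wins

Nim-sum: 9 ⊕ 10 ⊕ 3 ⊕ 2 ⊕ 6 = 4.
The nim-sum is 4 ≠ 0, so this is an N-position: the player to move can win; Amy has a winning move.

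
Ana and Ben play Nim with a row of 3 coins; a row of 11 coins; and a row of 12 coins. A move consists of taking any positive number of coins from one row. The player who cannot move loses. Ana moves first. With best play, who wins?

Ana wins

In binary:
  0011  (3)
  1011  (11)
  1100  (12)
  ----
  0100  (4)
The nim-sum is 4 ≠ 0, so this is an N-position: the player to move can win; Ana has a winning move.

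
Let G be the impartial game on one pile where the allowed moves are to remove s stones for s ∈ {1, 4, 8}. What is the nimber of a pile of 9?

Compute g(0), g(1), … for moves {1, 4, 8}:
g(0) = mex{} = 0
g(1) = mex{0} = 1
g(2) = mex{1} = 0
g(3) = mex{0} = 1
g(4) = mex{0,1} = 2
g(5) = mex{1,2} = 0
g(6) = mex{0} = 1
g(7) = mex{1} = 0
g(8) = mex{0,2} = 1
g(9) = mex{0,1} = 2
So g(9) = 2.

2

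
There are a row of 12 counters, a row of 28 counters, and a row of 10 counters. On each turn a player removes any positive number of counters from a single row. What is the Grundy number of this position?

26

Write each in binary and XOR column by column:
  01100  (12)
  11100  (28)
  01010  (10)
  -----
  11010  (26)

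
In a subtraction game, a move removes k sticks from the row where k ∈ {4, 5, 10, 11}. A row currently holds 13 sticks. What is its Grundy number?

Compute g(0), g(1), … for moves {4, 5, 10, 11}:
k:     0  1  2  3  4  5  6  7  8  9 10 11 12 13
g(k):  0  0  0  0  1  1  1  1  2  0  2  2  3  1
So g(13) = 1.

1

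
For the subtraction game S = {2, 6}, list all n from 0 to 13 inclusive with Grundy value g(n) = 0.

Grundy values for subtraction set {2, 6}:
g(0) = mex{} = 0
g(1) = mex{} = 0
g(2) = mex{0} = 1
g(3) = mex{0} = 1
g(4) = mex{1} = 0
g(5) = mex{1} = 0
g(6) = mex{0} = 1
g(7) = mex{0} = 1
g(8) = mex{1} = 0
g(9) = mex{1} = 0
g(10) = mex{0} = 1
g(11) = mex{0} = 1
g(12) = mex{1} = 0
g(13) = mex{1} = 0
The P-positions (g = 0) in 0..13 are 0, 1, 4, 5, 8, 9, 12, 13.

0, 1, 4, 5, 8, 9, 12, 13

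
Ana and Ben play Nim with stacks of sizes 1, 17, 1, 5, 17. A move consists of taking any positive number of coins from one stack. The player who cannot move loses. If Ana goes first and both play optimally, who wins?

Ana wins

Nim-sum: 1 ^ 17 ^ 1 ^ 5 ^ 17 = 5.
The nim-sum is 5 ≠ 0, so this is an N-position: the player to move can win; Ana has a winning move.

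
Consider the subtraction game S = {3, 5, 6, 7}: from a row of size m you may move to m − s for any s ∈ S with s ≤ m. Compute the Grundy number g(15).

Grundy values for subtraction set {3, 5, 6, 7}:
k:     0  1  2  3  4  5  6  7  8  9 10 11 12 13 14 15
g(k):  0  0  0  1  1  1  2  2  2  3  0  0  0  1  1  1
So g(15) = 1.

1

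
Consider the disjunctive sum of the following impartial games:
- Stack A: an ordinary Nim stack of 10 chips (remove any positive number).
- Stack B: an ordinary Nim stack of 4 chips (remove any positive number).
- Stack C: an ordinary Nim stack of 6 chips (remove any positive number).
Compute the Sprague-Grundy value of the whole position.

8

Stack A is a plain Nim stack of size 10, so its Grundy value is 10.
Stack B is a plain Nim stack of size 4, so its Grundy value is 4.
Stack C is a plain Nim stack of size 6, so its Grundy value is 6.
The value of a disjunctive sum is the nim-sum of the parts.
Combined value = 10 ⊕ 4 ⊕ 6 = 8.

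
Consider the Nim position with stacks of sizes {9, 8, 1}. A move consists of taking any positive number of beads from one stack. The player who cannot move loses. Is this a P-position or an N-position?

P-position

In binary:
  1001  (9)
  1000  (8)
  0001  (1)
  ----
  0000  (0)
The nim-sum is 0, so this is a P-position: the player to move is in a losing position under optimal play.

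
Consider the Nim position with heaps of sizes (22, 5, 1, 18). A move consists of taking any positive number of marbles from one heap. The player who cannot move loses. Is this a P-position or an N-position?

P-position

Compute the nim-sum pairwise:
22 XOR 5 = 19
19 XOR 1 = 18
18 XOR 18 = 0
The nim-sum is 0, so this is a P-position: the player to move is in a losing position under optimal play.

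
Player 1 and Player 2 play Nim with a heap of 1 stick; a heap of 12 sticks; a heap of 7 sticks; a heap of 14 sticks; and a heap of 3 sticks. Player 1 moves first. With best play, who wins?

Nim-sum: 1 ⊕ 12 ⊕ 7 ⊕ 14 ⊕ 3 = 7.
The nim-sum is 7 ≠ 0, so this is an N-position: the player to move can win; Player 1 has a winning move.

Player 1 wins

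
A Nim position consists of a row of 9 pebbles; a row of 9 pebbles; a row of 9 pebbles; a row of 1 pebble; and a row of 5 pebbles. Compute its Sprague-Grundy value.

13

Compute the nim-sum pairwise:
9 ^ 9 = 0
0 ^ 9 = 9
9 ^ 1 = 8
8 ^ 5 = 13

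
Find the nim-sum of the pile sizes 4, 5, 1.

Write each in binary and XOR column by column:
  100  (4)
  101  (5)
  001  (1)
  ---
  000  (0)

0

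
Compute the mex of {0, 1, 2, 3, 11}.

4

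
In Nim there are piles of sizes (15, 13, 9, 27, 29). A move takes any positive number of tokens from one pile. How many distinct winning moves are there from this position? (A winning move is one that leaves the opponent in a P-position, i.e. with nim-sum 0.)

Nim-sum: 15 ^ 13 ^ 9 ^ 27 ^ 29 = 13.
The overall nim-sum is X = 13. A pile of size p has a winning move iff p XOR X < p (reduce it to p XOR X).
  15: 15 XOR 13 = 2 < 15 — winning move (to 2).
  13: 13 XOR 13 = 0 < 13 — winning move (to 0).
  9: 9 XOR 13 = 4 < 9 — winning move (to 4).
  27: 27 XOR 13 = 22 < 27 — winning move (to 22).
  29: 29 XOR 13 = 16 < 29 — winning move (to 16).
That gives 5 winning moves.

5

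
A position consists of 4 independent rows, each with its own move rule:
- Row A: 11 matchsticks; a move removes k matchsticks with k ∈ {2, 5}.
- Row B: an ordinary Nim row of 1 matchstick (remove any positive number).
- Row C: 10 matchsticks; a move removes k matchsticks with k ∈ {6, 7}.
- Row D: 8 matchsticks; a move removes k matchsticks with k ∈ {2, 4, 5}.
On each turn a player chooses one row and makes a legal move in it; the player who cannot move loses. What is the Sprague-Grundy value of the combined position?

0

For row A, compute g(0), g(1), … with moves {2, 5}:
k:     0  1  2  3  4  5  6  7  8  9 10 11
g(k):  0  0  1  1  0  2  1  0  0  1  1  0
So g(11) = 0.
Row B is a plain Nim row of size 1, so its Grundy value is 1.
Grundy values for row C (subtraction set {6, 7}):
g(0) = mex{} = 0
g(1) = mex{} = 0
g(2) = mex{} = 0
g(3) = mex{} = 0
g(4) = mex{} = 0
g(5) = mex{} = 0
g(6) = mex{0} = 1
g(7) = mex{0} = 1
g(8) = mex{0} = 1
g(9) = mex{0} = 1
g(10) = mex{0} = 1
So g(10) = 1.
Build the Grundy sequence for row D with g(k) = mex{g(k−s) : s ∈ {2, 4, 5}, s ≤ k}:
k:     0  1  2  3  4  5  6  7  8
g(k):  0  0  1  1  2  2  3  0  0
So g(8) = 0.
The value of a disjunctive sum is the nim-sum of the parts.
Combined value = 0 ⊕ 1 ⊕ 1 ⊕ 0 = 0.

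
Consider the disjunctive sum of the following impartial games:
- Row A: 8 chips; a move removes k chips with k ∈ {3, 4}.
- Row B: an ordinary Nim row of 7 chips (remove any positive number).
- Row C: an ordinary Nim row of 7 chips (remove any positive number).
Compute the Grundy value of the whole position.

0

For row A, compute g(0), g(1), … with moves {3, 4}:
g(0) = mex{} = 0
g(1) = mex{} = 0
g(2) = mex{} = 0
g(3) = mex{0} = 1
g(4) = mex{0} = 1
g(5) = mex{0} = 1
g(6) = mex{0,1} = 2
g(7) = mex{1} = 0
g(8) = mex{1} = 0
So g(8) = 0.
Row B is a plain Nim row of size 7, so its Grundy value is 7.
Row C is a plain Nim row of size 7, so its Grundy value is 7.
The value of a disjunctive sum is the nim-sum of the parts.
Combined value = 0 ⊕ 7 ⊕ 7 = 0.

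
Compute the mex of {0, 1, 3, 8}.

2

The values 0, 1 are all present; 2 is the first non-negative integer missing from the set.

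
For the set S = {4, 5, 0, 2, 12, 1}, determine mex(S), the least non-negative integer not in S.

3

The values 0, 1, 2 are all present; 3 is the first non-negative integer missing from the set.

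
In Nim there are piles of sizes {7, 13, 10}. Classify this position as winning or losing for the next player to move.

Nim-sum: 7 ⊕ 13 ⊕ 10 = 0.
The nim-sum is 0, so this is a P-position: the player to move is in a losing position under optimal play.

Losing position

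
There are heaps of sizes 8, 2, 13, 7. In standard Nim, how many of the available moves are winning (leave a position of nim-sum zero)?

Compute the nim-sum pairwise:
8 ⊕ 2 = 10
10 ⊕ 13 = 7
7 ⊕ 7 = 0
The nim-sum is already 0, so every move leaves a nonzero nim-sum — there are no winning moves.

0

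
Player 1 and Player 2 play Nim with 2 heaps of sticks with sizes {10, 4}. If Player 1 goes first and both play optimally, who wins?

Player 1 wins

Compute the nim-sum pairwise:
10 ^ 4 = 14
The nim-sum is 14 ≠ 0, so this is an N-position: the player to move can win; Player 1 has a winning move.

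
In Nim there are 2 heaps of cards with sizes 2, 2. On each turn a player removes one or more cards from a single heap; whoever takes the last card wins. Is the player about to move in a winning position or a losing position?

Losing position

In binary:
  10  (2)
  10  (2)
  --
  00  (0)
The nim-sum is 0, so this is a P-position: the player to move is in a losing position under optimal play.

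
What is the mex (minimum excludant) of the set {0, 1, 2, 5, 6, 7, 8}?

The values 0, 1, 2 are all present; 3 is the first non-negative integer missing from the set.

3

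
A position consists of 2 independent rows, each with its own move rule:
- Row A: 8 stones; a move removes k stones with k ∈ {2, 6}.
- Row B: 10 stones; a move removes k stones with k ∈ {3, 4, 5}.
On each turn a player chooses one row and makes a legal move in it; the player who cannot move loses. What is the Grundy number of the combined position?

For row A, compute g(0), g(1), … with moves {2, 6}:
g(0) = mex{} = 0
g(1) = mex{} = 0
g(2) = mex{0} = 1
g(3) = mex{0} = 1
g(4) = mex{1} = 0
g(5) = mex{1} = 0
g(6) = mex{0} = 1
g(7) = mex{0} = 1
g(8) = mex{1} = 0
So g(8) = 0.
Grundy values for row B (subtraction set {3, 4, 5}):
k:     0  1  2  3  4  5  6  7  8  9 10
g(k):  0  0  0  1  1  1  2  2  0  0  0
So g(10) = 0.
By the Sprague-Grundy theorem, the Grundy value of a sum of independent games is the XOR of the component values.
Combined value = 0 ⊕ 0 = 0.

0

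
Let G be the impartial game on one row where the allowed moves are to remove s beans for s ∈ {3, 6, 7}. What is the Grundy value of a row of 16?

Build the Grundy sequence with g(k) = mex{g(k−s) : s ∈ {3, 6, 7}, s ≤ k}:
k:     0  1  2  3  4  5  6  7  8  9 10 11 12 13 14 15 16
g(k):  0  0  0  1  1  1  2  2  2  3  0  0  0  1  1  1  2
So g(16) = 2.

2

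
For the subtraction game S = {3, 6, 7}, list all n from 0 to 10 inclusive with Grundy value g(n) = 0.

Compute g(0), g(1), … for moves {3, 6, 7}:
k:     0  1  2  3  4  5  6  7  8  9 10
g(k):  0  0  0  1  1  1  2  2  2  3  0
The P-positions (g = 0) in 0..10 are 0, 1, 2, 10.

0, 1, 2, 10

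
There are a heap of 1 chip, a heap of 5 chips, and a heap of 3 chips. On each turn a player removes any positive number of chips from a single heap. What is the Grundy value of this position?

7

Bitwise XOR of the heap sizes:
  001  (1)
  101  (5)
  011  (3)
  ---
  111  (7)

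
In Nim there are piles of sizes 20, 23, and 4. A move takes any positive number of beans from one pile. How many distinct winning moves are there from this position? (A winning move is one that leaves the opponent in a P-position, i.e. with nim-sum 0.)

3

Write each in binary and XOR column by column:
  10100  (20)
  10111  (23)
  00100  (4)
  -----
  00111  (7)
The overall nim-sum is X = 7. A pile of size p has a winning move iff p XOR X < p (reduce it to p XOR X).
  20: 20 XOR 7 = 19 < 20 — winning move (to 19).
  23: 23 XOR 7 = 16 < 23 — winning move (to 16).
  4: 4 XOR 7 = 3 < 4 — winning move (to 3).
That gives 3 winning moves.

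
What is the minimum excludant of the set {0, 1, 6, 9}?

The values 0, 1 are all present; 2 is the first non-negative integer missing from the set.

2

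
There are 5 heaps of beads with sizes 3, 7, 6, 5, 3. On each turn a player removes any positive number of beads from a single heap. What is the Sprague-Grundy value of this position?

Write each in binary and XOR column by column:
  011  (3)
  111  (7)
  110  (6)
  101  (5)
  011  (3)
  ---
  100  (4)

4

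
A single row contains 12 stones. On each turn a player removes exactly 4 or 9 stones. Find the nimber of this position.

1

Grundy values for subtraction set {4, 9}:
g(0) = mex{} = 0
g(1) = mex{} = 0
g(2) = mex{} = 0
g(3) = mex{} = 0
g(4) = mex{0} = 1
g(5) = mex{0} = 1
g(6) = mex{0} = 1
g(7) = mex{0} = 1
g(8) = mex{1} = 0
g(9) = mex{0,1} = 2
g(10) = mex{0,1} = 2
g(11) = mex{0,1} = 2
g(12) = mex{0} = 1
So g(12) = 1.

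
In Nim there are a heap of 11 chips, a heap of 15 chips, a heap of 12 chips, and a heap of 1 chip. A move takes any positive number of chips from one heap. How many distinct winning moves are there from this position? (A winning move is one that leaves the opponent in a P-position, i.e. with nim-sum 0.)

Compute the nim-sum pairwise:
11 XOR 15 = 4
4 XOR 12 = 8
8 XOR 1 = 9
The overall nim-sum is X = 9. A heap of size p has a winning move iff p XOR X < p (reduce it to p XOR X).
  11: 11 XOR 9 = 2 < 11 — winning move (to 2).
  15: 15 XOR 9 = 6 < 15 — winning move (to 6).
  12: 12 XOR 9 = 5 < 12 — winning move (to 5).
  1: 1 XOR 9 = 8 ≥ 1 — no move.
That gives 3 winning moves.

3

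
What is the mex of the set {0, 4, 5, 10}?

0 is in the set but 1 is not, so the mex is 1.

1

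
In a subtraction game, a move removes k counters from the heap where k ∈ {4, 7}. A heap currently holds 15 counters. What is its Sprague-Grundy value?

1

Compute g(0), g(1), … for moves {4, 7}:
k:     0  1  2  3  4  5  6  7  8  9 10 11 12 13 14 15
g(k):  0  0  0  0  1  1  1  1  2  2  2  0  0  0  0  1
So g(15) = 1.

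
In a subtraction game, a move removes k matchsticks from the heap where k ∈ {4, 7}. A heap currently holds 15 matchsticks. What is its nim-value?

Build the Grundy sequence with g(k) = mex{g(k−s) : s ∈ {4, 7}, s ≤ k}:
k:     0  1  2  3  4  5  6  7  8  9 10 11 12 13 14 15
g(k):  0  0  0  0  1  1  1  1  2  2  2  0  0  0  0  1
So g(15) = 1.

1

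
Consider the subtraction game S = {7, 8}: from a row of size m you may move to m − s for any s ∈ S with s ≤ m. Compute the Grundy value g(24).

Compute g(0), g(1), … for moves {7, 8}:
k:     0  1  2  3  4  5  6  7  8  9 10 11 12 13 14 15 16 17 18 19 20 21 22 23 24
g(k):  0  0  0  0  0  0  0  1  1  1  1  1  1  1  2  0  0  0  0  0  0  0  1  1  1
So g(24) = 1.

1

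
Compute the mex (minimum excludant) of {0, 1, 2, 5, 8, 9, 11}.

The values 0, 1, 2 are all present; 3 is the first non-negative integer missing from the set.

3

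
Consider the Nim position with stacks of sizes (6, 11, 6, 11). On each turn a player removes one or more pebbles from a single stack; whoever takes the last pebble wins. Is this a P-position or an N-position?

P-position

Compute the nim-sum pairwise:
6 ^ 11 = 13
13 ^ 6 = 11
11 ^ 11 = 0
The nim-sum is 0, so this is a P-position: the player to move is in a losing position under optimal play.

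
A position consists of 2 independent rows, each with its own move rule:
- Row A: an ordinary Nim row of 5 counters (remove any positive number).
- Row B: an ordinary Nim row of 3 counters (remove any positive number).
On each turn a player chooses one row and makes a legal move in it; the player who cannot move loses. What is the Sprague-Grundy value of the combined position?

Row A is a plain Nim row of size 5, so its Grundy value is 5.
Row B is a plain Nim row of size 3, so its Grundy value is 3.
The value of a disjunctive sum is the nim-sum of the parts.
Combined value = 5 XOR 3 = 6.

6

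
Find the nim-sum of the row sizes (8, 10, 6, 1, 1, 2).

6

Nim-sum: 8 ⊕ 10 ⊕ 6 ⊕ 1 ⊕ 1 ⊕ 2 = 6.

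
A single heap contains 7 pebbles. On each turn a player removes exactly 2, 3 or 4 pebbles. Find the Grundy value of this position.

0

Compute g(0), g(1), … for moves {2, 3, 4}:
k:     0  1  2  3  4  5  6  7
g(k):  0  0  1  1  2  2  0  0
So g(7) = 0.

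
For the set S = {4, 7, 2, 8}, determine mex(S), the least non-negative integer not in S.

0 is not in the set, so the mex is 0.

0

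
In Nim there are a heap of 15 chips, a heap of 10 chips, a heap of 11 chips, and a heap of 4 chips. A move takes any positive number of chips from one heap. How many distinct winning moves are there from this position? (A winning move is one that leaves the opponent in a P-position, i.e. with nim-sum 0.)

3

Nim-sum: 15 ^ 10 ^ 11 ^ 4 = 10.
The overall nim-sum is X = 10. A heap of size p has a winning move iff p XOR X < p (reduce it to p XOR X).
  15: 15 XOR 10 = 5 < 15 — winning move (to 5).
  10: 10 XOR 10 = 0 < 10 — winning move (to 0).
  11: 11 XOR 10 = 1 < 11 — winning move (to 1).
  4: 4 XOR 10 = 14 ≥ 4 — no move.
That gives 3 winning moves.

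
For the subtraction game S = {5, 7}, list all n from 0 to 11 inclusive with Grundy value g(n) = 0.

0, 1, 2, 3, 4

Build the Grundy sequence with g(k) = mex{g(k−s) : s ∈ {5, 7}, s ≤ k}:
k:     0  1  2  3  4  5  6  7  8  9 10 11
g(k):  0  0  0  0  0  1  1  1  1  1  2  2
The P-positions (g = 0) in 0..11 are 0, 1, 2, 3, 4.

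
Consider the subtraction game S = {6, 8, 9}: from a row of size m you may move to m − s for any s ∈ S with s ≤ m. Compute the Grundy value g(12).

2

Grundy values for subtraction set {6, 8, 9}:
k:     0  1  2  3  4  5  6  7  8  9 10 11 12
g(k):  0  0  0  0  0  0  1  1  1  1  1  1  2
So g(12) = 2.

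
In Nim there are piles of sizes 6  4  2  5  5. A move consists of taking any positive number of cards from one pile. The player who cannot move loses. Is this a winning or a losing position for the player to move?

Losing position

In binary:
  110  (6)
  100  (4)
  010  (2)
  101  (5)
  101  (5)
  ---
  000  (0)
The nim-sum is 0, so this is a P-position: the player to move is in a losing position under optimal play.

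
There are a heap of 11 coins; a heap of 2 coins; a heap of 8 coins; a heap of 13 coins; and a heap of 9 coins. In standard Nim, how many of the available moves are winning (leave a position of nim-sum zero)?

1

In binary:
  1011  (11)
  0010  (2)
  1000  (8)
  1101  (13)
  1001  (9)
  ----
  0101  (5)
The overall nim-sum is X = 5. A heap of size p has a winning move iff p XOR X < p (reduce it to p XOR X).
  11: 11 XOR 5 = 14 ≥ 11 — no move.
  2: 2 XOR 5 = 7 ≥ 2 — no move.
  8: 8 XOR 5 = 13 ≥ 8 — no move.
  13: 13 XOR 5 = 8 < 13 — winning move (to 8).
  9: 9 XOR 5 = 12 ≥ 9 — no move.
That gives 1 winning move.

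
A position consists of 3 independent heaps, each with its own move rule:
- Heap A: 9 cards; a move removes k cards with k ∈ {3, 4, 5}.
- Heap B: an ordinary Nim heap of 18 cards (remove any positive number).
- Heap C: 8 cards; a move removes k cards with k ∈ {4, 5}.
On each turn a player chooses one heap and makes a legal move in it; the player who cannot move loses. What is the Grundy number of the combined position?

16

Grundy values for heap A (subtraction set {3, 4, 5}):
g(0) = mex{} = 0
g(1) = mex{} = 0
g(2) = mex{} = 0
g(3) = mex{0} = 1
g(4) = mex{0} = 1
g(5) = mex{0} = 1
g(6) = mex{0,1} = 2
g(7) = mex{0,1} = 2
g(8) = mex{1} = 0
g(9) = mex{1,2} = 0
So g(9) = 0.
Heap B is a plain Nim heap of size 18, so its Grundy value is 18.
Grundy values for heap C (subtraction set {4, 5}):
g(0) = mex{} = 0
g(1) = mex{} = 0
g(2) = mex{} = 0
g(3) = mex{} = 0
g(4) = mex{0} = 1
g(5) = mex{0} = 1
g(6) = mex{0} = 1
g(7) = mex{0} = 1
g(8) = mex{0,1} = 2
So g(8) = 2.
The value of a disjunctive sum is the nim-sum of the parts.
Combined value = 0 ⊕ 18 ⊕ 2 = 16.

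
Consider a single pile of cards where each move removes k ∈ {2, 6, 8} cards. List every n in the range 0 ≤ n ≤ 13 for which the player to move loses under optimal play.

Build the Grundy sequence with g(k) = mex{g(k−s) : s ∈ {2, 6, 8}, s ≤ k}:
g(0) = mex{} = 0
g(1) = mex{} = 0
g(2) = mex{0} = 1
g(3) = mex{0} = 1
g(4) = mex{1} = 0
g(5) = mex{1} = 0
g(6) = mex{0} = 1
g(7) = mex{0} = 1
g(8) = mex{0,1} = 2
g(9) = mex{0,1} = 2
g(10) = mex{0,1,2} = 3
g(11) = mex{0,1,2} = 3
g(12) = mex{0,1,3} = 2
g(13) = mex{0,1,3} = 2
The P-positions (g = 0) in 0..13 are 0, 1, 4, 5.

0, 1, 4, 5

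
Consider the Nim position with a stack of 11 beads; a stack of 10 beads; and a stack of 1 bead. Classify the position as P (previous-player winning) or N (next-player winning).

P-position

Nim-sum: 11 XOR 10 XOR 1 = 0.
The nim-sum is 0, so this is a P-position: the player to move is in a losing position under optimal play.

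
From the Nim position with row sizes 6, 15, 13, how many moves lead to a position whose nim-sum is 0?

Compute the nim-sum pairwise:
6 ^ 15 = 9
9 ^ 13 = 4
The overall nim-sum is X = 4. A row of size p has a winning move iff p XOR X < p (reduce it to p XOR X).
  6: 6 XOR 4 = 2 < 6 — winning move (to 2).
  15: 15 XOR 4 = 11 < 15 — winning move (to 11).
  13: 13 XOR 4 = 9 < 13 — winning move (to 9).
That gives 3 winning moves.

3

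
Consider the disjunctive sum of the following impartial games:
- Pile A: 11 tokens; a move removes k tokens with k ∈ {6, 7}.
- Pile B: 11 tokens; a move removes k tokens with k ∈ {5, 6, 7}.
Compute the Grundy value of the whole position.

Grundy values for pile A (subtraction set {6, 7}):
g(0) = mex{} = 0
g(1) = mex{} = 0
g(2) = mex{} = 0
g(3) = mex{} = 0
g(4) = mex{} = 0
g(5) = mex{} = 0
g(6) = mex{0} = 1
g(7) = mex{0} = 1
g(8) = mex{0} = 1
g(9) = mex{0} = 1
g(10) = mex{0} = 1
g(11) = mex{0} = 1
So g(11) = 1.
For pile B, compute g(0), g(1), … with moves {5, 6, 7}:
g(0) = mex{} = 0
g(1) = mex{} = 0
g(2) = mex{} = 0
g(3) = mex{} = 0
g(4) = mex{} = 0
g(5) = mex{0} = 1
g(6) = mex{0} = 1
g(7) = mex{0} = 1
g(8) = mex{0} = 1
g(9) = mex{0} = 1
g(10) = mex{0,1} = 2
g(11) = mex{0,1} = 2
So g(11) = 2.
The value of a disjunctive sum is the nim-sum of the parts.
Combined value = 1 XOR 2 = 3.

3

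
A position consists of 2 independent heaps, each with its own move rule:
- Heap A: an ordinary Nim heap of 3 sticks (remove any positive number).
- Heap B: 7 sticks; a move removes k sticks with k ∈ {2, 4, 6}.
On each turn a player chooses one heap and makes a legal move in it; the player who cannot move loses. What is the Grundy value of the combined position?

Heap A is a plain Nim heap of size 3, so its Grundy value is 3.
Build the Grundy sequence for heap B with g(k) = mex{g(k−s) : s ∈ {2, 4, 6}, s ≤ k}:
k:     0  1  2  3  4  5  6  7
g(k):  0  0  1  1  2  2  3  3
So g(7) = 3.
The value of a disjunctive sum is the nim-sum of the parts.
Combined value = 3 ⊕ 3 = 0.

0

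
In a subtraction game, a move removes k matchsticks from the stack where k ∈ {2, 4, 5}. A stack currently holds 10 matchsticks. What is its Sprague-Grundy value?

1

Grundy values for subtraction set {2, 4, 5}:
g(0) = mex{} = 0
g(1) = mex{} = 0
g(2) = mex{0} = 1
g(3) = mex{0} = 1
g(4) = mex{0,1} = 2
g(5) = mex{0,1} = 2
g(6) = mex{0,1,2} = 3
g(7) = mex{1,2} = 0
g(8) = mex{1,2,3} = 0
g(9) = mex{0,2} = 1
g(10) = mex{0,2,3} = 1
So g(10) = 1.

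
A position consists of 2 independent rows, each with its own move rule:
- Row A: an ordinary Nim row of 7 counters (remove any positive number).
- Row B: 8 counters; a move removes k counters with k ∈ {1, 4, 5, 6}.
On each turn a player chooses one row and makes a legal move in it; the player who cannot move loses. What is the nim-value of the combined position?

3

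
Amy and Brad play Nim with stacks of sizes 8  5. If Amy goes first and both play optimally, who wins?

Nim-sum: 8 ⊕ 5 = 13.
The nim-sum is 13 ≠ 0, so this is an N-position: the player to move can win; Amy has a winning move.

Amy wins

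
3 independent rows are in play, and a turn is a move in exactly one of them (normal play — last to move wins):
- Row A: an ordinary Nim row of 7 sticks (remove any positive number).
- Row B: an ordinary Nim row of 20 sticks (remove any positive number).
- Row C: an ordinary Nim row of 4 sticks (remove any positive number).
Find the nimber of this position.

23

Row A is a plain Nim row of size 7, so its Grundy value is 7.
Row B is a plain Nim row of size 20, so its Grundy value is 20.
Row C is a plain Nim row of size 4, so its Grundy value is 4.
The value of a disjunctive sum is the nim-sum of the parts.
Combined value = 7 ⊕ 20 ⊕ 4 = 23.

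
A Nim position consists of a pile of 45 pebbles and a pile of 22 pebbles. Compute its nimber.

59

Nim-sum: 45 XOR 22 = 59.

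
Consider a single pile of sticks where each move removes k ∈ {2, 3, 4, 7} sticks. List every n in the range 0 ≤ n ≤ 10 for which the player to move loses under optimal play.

0, 1, 6

Build the Grundy sequence with g(k) = mex{g(k−s) : s ∈ {2, 3, 4, 7}, s ≤ k}:
k:     0  1  2  3  4  5  6  7  8  9 10
g(k):  0  0  1  1  2  2  0  3  1  4  2
The P-positions (g = 0) in 0..10 are 0, 1, 6.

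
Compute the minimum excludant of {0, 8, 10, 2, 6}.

0 is in the set but 1 is not, so the mex is 1.

1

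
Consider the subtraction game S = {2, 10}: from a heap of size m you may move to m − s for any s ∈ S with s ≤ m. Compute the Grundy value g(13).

0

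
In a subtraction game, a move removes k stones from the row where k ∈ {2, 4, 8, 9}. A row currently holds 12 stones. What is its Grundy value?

0

Grundy values for subtraction set {2, 4, 8, 9}:
k:     0  1  2  3  4  5  6  7  8  9 10 11 12
g(k):  0  0  1  1  2  2  0  0  1  1  2  2  0
So g(12) = 0.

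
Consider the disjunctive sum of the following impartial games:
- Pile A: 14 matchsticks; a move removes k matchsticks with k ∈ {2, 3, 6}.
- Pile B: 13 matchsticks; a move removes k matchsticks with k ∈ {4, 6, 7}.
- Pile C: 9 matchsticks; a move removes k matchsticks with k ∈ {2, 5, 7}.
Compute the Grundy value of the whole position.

2

Build the Grundy sequence for pile A with g(k) = mex{g(k−s) : s ∈ {2, 3, 6}, s ≤ k}:
g(0) = mex{} = 0
g(1) = mex{} = 0
g(2) = mex{0} = 1
g(3) = mex{0} = 1
g(4) = mex{0,1} = 2
g(5) = mex{1} = 0
g(6) = mex{0,1,2} = 3
g(7) = mex{0,2} = 1
g(8) = mex{0,1,3} = 2
g(9) = mex{1,3} = 0
g(10) = mex{1,2} = 0
g(11) = mex{0,2} = 1
g(12) = mex{0,3} = 1
g(13) = mex{0,1} = 2
g(14) = mex{1,2} = 0
So g(14) = 0.
Grundy values for pile B (subtraction set {4, 6, 7}):
g(0) = mex{} = 0
g(1) = mex{} = 0
g(2) = mex{} = 0
g(3) = mex{} = 0
g(4) = mex{0} = 1
g(5) = mex{0} = 1
g(6) = mex{0} = 1
g(7) = mex{0} = 1
g(8) = mex{0,1} = 2
g(9) = mex{0,1} = 2
g(10) = mex{0,1} = 2
g(11) = mex{1} = 0
g(12) = mex{1,2} = 0
g(13) = mex{1,2} = 0
So g(13) = 0.
Build the Grundy sequence for pile C with g(k) = mex{g(k−s) : s ∈ {2, 5, 7}, s ≤ k}:
g(0) = mex{} = 0
g(1) = mex{} = 0
g(2) = mex{0} = 1
g(3) = mex{0} = 1
g(4) = mex{1} = 0
g(5) = mex{0,1} = 2
g(6) = mex{0} = 1
g(7) = mex{0,1,2} = 3
g(8) = mex{0,1} = 2
g(9) = mex{0,1,3} = 2
So g(9) = 2.
By the Sprague-Grundy theorem, the Grundy value of a sum of independent games is the XOR of the component values.
Combined value = 0 XOR 0 XOR 2 = 2.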